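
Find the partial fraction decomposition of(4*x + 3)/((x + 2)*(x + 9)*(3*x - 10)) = 147/(592*(3*x - 10)) - 33/(259*(x + 9)) + 5/(112*(x + 2))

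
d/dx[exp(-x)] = -exp(-x)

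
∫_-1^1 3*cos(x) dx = 6*sin(1)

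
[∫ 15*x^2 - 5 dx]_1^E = -5*E + 5*exp(3)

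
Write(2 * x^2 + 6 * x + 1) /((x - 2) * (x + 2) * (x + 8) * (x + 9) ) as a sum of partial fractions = -109/(77*(x + 9)) + 27/(20*(x + 8)) + 1/(56*(x + 2)) + 21/(440*(x - 2))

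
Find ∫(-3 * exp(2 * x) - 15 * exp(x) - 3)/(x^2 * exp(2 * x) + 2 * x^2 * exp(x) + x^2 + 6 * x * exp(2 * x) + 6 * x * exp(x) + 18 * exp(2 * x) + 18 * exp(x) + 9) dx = acot((x*(exp(x) + 1)/3 + exp(x))/(exp(x) + 1)) + C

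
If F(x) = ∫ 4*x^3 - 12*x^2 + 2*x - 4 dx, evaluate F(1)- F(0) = -6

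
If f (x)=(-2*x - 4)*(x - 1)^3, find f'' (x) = -24*x^2 + 12*x + 12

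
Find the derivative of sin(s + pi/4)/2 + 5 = cos(s + pi/4)/2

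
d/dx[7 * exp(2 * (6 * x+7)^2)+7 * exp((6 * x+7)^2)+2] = 504*x*exp(36*x^2 + 84*x + 49) + 1008*x*exp(72*x^2 + 168*x + 98) + 588*exp(36*x^2 + 84*x + 49) + 1176*exp(72*x^2 + 168*x + 98)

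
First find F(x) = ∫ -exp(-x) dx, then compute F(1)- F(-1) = -E + exp(-1)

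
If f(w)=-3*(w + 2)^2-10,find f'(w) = -6*w - 12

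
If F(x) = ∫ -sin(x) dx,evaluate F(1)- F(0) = -1 + cos(1)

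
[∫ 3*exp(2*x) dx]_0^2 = -3/2 + 3*exp(4)/2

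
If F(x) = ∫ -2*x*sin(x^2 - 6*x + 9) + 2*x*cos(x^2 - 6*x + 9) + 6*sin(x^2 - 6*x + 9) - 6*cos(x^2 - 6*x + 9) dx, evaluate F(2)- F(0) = -sin(9) + cos(1) + sin(1) - cos(9)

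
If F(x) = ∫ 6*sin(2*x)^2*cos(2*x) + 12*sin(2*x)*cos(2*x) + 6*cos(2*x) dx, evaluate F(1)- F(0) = -1 + (sin(2) + 1)^3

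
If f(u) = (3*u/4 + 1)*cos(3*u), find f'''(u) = 81*u*sin(3*u)/4 + 27*sin(3*u) - 81*cos(3*u)/4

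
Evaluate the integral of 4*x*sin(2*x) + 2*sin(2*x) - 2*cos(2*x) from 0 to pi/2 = 2 + pi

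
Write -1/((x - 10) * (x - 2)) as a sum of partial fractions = 1/(8*(x - 2)) - 1/(8*(x - 10))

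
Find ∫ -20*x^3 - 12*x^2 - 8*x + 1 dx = -5*x^4 - 4*x^3 - 4*x^2 + x + C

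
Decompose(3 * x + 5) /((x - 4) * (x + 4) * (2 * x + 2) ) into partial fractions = -7/(48*(x + 4)) - 1/(15*(x + 1)) + 17/(80*(x - 4))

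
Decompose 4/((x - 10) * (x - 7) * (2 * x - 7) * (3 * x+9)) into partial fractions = 32/(3549*(2*x - 7)) - 2/(2535*(x + 3)) - 2/(315*(x - 7)) + 4/(1521*(x - 10))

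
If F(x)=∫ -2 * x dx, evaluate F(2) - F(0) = -4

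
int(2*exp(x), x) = 2*exp(x) + C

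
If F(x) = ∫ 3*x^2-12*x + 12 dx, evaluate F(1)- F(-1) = 26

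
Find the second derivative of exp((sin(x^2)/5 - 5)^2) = 4*(-4*x^2*sin(x^2)^4/625 + 8*x^2*sin(x^2)^3/25 - 2596*x^2*sin(x^2)^2/625 + 42*x^2*sin(x^2)/25 + 102*x^2/25 + sin(x^2)*cos(x^2)/25 - cos(x^2))*exp(25)*exp(-2*sin(x^2))*exp(sin(x^2)^2/25)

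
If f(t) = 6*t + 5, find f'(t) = 6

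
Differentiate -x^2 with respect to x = -2*x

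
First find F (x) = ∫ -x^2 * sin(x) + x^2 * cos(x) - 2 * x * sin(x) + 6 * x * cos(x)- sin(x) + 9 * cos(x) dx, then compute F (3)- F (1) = 26*cos(3) - 10*sin(1) - 10*cos(1) + 26*sin(3)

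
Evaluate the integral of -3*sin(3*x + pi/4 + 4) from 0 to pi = -2*cos(pi/4 + 4)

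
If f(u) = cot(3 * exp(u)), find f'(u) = -3*exp(u)/sin(3*exp(u))^2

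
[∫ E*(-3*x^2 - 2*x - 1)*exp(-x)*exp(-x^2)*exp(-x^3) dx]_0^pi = -E + exp(-pi^3 - pi^2 - pi + 1)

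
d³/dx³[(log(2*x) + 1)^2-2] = (4*log(x) - 2 + 4*log(2))/x^3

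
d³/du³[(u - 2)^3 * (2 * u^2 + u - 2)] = 120*u^2 - 264*u + 96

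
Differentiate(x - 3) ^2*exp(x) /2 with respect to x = x^2*exp(x)/2 - 2*x*exp(x) + 3*exp(x)/2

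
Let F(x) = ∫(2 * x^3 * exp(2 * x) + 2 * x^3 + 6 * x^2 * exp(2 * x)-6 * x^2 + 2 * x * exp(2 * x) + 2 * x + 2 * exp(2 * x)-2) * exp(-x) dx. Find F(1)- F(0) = -4*exp(-1) + 4*E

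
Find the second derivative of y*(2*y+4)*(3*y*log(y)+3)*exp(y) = 6*y^3*exp(y)*log(y) + 48*y^2*exp(y)*log(y) + 18*y^2*exp(y) + 84*y*exp(y)*log(y) + 90*y*exp(y) + 24*exp(y)*log(y) + 72*exp(y)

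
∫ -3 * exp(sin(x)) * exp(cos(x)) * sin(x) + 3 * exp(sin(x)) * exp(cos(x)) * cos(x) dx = 3*exp(sqrt(2)*sin(x + pi/4)) + C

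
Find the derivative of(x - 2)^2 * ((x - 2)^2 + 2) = 4*x^3 - 24*x^2 + 52*x - 40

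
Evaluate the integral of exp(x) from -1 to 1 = E - exp(-1)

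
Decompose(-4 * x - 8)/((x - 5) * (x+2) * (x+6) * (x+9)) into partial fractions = -2/(21*(x + 9)) + 4/(33*(x + 6)) - 2/(77*(x - 5))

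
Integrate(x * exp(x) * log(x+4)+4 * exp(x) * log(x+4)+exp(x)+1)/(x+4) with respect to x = (exp(x) + 1)*log(x + 4) + C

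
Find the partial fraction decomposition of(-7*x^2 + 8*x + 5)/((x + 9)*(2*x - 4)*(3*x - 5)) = 5/(32*(3*x - 5)) - 317/(352*(x + 9)) - 7/(22*(x - 2))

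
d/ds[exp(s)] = exp(s)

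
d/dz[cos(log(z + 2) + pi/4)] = -sin(log(z + 2) + pi/4)/(z + 2)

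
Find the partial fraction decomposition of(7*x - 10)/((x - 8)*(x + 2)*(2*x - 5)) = -10/(33*(2*x - 5)) - 4/(15*(x + 2)) + 23/(55*(x - 8))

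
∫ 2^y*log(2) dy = 2^y + C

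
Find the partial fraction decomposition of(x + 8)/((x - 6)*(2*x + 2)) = -1/(2*(x + 1)) + 1/(x - 6)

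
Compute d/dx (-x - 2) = -1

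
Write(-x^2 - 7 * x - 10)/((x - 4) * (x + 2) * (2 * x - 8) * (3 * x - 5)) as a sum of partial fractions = -30/(49*(3*x - 5)) + 10/(49*(x - 4)) - 9/(14*(x - 4)^2)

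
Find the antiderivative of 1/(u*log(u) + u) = log(log(u) + 1) + C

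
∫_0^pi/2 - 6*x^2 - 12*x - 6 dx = 2 - 2*(1 + pi/2)^3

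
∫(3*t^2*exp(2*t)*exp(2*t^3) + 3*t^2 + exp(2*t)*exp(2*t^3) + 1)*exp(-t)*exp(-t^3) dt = -exp(-t^3 - t) + exp(t^3 + t) + C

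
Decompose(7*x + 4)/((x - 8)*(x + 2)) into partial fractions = 1/(x + 2) + 6/(x - 8)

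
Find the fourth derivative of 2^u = 2^u*log(2)^4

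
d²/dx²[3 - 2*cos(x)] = 2*cos(x)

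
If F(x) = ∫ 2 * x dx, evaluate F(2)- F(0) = 4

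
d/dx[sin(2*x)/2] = cos(2*x)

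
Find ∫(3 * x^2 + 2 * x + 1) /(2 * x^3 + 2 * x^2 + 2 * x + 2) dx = log(x^3 + x^2 + x + 1)/2 + C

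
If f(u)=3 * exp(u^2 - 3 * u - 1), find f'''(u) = (24*u^3 - 108*u^2 + 198*u - 135)*exp(u^2 - 3*u - 1)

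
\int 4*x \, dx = 2*x^2 + C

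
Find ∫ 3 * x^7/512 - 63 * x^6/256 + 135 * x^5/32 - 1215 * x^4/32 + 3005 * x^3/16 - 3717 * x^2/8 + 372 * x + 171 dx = 3*x^8/4096 - 9*x^7/256 + 45*x^6/64 - 243*x^5/32 + 3005*x^4/64 - 1239*x^3/8 + 186*x^2 + 171*x + C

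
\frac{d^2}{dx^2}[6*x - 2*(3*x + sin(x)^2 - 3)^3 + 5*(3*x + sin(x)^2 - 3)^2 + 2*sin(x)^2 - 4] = -108*x^2*cos(2*x) + 72*x*(1 - cos(2*x))^2 - 216*x*sin(2*x) + 384*x*cos(2*x) - 432*x + 9*(1 - cos(2*x))^3 - 107*(1 - cos(2*x))^2 + 240*sin(2*x) + 18*sin(4*x) - 248*cos(2*x) + 498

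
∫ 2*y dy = y^2 + C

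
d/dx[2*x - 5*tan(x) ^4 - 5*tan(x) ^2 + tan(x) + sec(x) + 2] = -20*tan(x)^5 - 30*tan(x)^3 + tan(x)^2 + tan(x)*sec(x) - 10*tan(x) + 3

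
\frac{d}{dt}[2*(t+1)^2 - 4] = 4*t + 4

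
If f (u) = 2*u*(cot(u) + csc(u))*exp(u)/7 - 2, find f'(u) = 2*(u/tan(u) + u/sin(u) - u*cos(u)/sin(u)^2 - u/sin(u)^2 + 1/tan(u) + 1/sin(u))*exp(u)/7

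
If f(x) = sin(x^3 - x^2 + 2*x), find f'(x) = (3*x^2 - 2*x + 2)*cos(x*(x^2 - x + 2))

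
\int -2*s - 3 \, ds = -s^2 - 3*s + C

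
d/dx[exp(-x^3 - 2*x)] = (-3*x^2 - 2)*exp(-x^3 - 2*x)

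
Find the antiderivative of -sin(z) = cos(z) + C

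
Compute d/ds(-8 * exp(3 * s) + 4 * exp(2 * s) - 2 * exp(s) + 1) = -24*exp(3*s) + 8*exp(2*s) - 2*exp(s)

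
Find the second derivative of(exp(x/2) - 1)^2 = -exp(x/2)/2 + exp(x)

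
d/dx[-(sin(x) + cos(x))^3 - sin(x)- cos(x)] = -sqrt(2)*(3*sin(3*x + pi/4) + 5*cos(x + pi/4))/2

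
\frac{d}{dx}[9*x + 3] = 9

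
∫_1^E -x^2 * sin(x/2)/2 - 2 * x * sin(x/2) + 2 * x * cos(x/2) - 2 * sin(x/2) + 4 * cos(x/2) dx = -9*cos(1/2) + (2 + E)^2*cos(E/2)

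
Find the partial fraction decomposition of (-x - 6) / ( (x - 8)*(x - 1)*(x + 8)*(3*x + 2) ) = -36/(715*(3*x + 2)) - 1/(1584*(x + 8)) + 1/(45*(x - 1)) - 1/(208*(x - 8))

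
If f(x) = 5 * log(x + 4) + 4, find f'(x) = 5/(x + 4)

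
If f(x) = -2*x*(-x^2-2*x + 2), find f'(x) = 6*x^2 + 8*x - 4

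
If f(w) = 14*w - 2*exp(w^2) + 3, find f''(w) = -8*w^2*exp(w^2) - 4*exp(w^2)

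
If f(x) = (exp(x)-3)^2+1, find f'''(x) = 8*exp(2*x) - 6*exp(x)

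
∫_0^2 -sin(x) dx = -1 + cos(2)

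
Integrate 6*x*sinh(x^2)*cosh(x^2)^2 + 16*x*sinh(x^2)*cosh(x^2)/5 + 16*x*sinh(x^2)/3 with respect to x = (15*cosh(x^2)^2 + 12*cosh(x^2) + 40)*cosh(x^2)/15 + C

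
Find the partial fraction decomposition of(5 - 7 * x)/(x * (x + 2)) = -19/(2*(x + 2)) + 5/(2*x)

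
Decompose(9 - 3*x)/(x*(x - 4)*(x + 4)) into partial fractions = 21/(32*(x + 4)) - 3/(32*(x - 4)) - 9/(16*x)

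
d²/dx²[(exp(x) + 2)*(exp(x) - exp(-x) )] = (4*exp(3*x) + 2*exp(2*x) - 2)*exp(-x)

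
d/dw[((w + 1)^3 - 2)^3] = 9*w^8 + 72*w^7 + 252*w^6 + 468*w^5 + 450*w^4 + 144*w^3 - 72*w^2 - 36*w + 9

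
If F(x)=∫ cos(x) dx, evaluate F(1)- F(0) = sin(1)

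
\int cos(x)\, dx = sin(x) + C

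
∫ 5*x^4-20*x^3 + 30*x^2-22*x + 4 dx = x^5 - 5*x^4 + 10*x^3 - 11*x^2 + 4*x + C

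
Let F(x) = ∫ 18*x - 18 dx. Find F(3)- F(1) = 36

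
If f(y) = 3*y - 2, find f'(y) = 3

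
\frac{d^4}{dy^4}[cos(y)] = cos(y)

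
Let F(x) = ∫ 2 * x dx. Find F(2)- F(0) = 4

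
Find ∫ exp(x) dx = exp(x) + C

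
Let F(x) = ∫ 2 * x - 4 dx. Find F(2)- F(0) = -4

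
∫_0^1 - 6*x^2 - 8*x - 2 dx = -8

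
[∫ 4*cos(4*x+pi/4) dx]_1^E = sin(pi/4 + 4*E) - sin(pi/4 + 4)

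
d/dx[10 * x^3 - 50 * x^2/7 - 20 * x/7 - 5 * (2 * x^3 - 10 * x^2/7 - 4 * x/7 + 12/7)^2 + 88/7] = -120*x^5 + 1000*x^4/7 + 240*x^3/49 - 4770*x^2/49 + 220*x/7 + 340/49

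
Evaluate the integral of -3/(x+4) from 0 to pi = -3*log(pi + 4) + 6*log(2)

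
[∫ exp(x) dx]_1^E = -E + exp(E)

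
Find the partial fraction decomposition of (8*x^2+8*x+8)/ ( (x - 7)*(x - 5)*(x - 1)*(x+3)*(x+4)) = 104/(495*(x + 4)) - 7/(40*(x + 3)) + 1/(20*(x - 1)) - 31/(72*(x - 5)) + 19/(55*(x - 7))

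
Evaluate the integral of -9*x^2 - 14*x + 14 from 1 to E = (-2 + (2 + E)^2)*(5 - 3*E) - 14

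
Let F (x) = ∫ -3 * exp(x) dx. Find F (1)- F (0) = 3 - 3*E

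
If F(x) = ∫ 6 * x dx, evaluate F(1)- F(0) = 3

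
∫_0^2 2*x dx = 4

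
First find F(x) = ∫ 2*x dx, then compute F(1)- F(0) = 1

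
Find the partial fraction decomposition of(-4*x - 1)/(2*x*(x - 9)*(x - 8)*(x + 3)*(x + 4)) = 5/(416*(x + 4)) - 1/(72*(x + 3)) + 1/(64*(x - 8)) - 37/(2808*(x - 9)) - 1/(1728*x)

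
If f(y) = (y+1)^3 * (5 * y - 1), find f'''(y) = 120*y + 84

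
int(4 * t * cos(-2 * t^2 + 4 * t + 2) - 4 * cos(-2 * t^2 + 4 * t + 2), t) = sin(2*(t - 1)^2 - 4) + C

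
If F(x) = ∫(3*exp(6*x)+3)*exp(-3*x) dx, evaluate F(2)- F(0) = -exp(-6) + exp(6)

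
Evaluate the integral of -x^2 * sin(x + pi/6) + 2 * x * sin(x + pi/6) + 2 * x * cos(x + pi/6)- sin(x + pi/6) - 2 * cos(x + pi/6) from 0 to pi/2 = -sqrt(3)/2 - (-1 + pi/2)^2/2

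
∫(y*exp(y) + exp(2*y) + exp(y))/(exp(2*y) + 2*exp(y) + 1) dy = (y*exp(y) + 5*exp(y) + 5)/(exp(y) + 1) + C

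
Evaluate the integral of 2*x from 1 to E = -1 + exp(2)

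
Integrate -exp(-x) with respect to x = exp(-x) + C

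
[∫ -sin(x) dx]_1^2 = -cos(1) + cos(2)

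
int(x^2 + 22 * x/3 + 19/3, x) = x^3/3 + 11*x^2/3 + 19*x/3 + C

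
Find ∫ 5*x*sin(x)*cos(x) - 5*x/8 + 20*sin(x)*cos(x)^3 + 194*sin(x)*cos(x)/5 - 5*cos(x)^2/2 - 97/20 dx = 3*x/20 - 5*(x + 4*cos(x)^2 + 8)^2/16 + 3*cos(x)^2/5 + C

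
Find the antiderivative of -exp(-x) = exp(-x) + C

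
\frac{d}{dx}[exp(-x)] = -exp(-x)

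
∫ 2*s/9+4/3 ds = s^2/9 + 4*s/3 + C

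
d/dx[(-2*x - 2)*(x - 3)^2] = -6*x^2 + 20*x - 6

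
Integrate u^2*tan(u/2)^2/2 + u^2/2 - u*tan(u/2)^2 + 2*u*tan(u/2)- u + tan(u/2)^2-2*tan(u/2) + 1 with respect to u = ((u - 1)^2 + 1)*tan(u/2) + C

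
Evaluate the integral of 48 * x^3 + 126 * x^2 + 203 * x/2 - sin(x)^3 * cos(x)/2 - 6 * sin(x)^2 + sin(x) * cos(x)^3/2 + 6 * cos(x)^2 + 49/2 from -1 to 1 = 6*sin(2) + 133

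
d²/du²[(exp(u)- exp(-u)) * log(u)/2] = (u^2*exp(2*u)*log(u) - u^2*log(u) + 2*u*exp(2*u) + 2*u - exp(2*u) + 1)*exp(-u)/(2*u^2)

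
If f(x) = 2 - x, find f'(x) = -1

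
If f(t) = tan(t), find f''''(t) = 24*tan(t)^5 + 40*tan(t)^3 + 16*tan(t)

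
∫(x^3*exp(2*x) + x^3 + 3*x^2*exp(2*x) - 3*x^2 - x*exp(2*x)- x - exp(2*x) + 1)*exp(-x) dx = 2*x*(x^2 - 1)*sinh(x) + C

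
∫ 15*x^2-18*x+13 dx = 5*x^3 - 9*x^2 + 13*x + C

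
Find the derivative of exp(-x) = -exp(-x)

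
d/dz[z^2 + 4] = 2*z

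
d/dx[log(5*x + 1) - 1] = 5/(5*x + 1)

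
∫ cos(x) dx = sin(x) + C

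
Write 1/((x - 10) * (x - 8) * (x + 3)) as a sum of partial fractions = 1/(143*(x + 3)) - 1/(22*(x - 8)) + 1/(26*(x - 10))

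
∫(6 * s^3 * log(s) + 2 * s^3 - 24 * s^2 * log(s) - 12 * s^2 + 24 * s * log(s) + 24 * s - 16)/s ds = 2*(s - 2)^3*log(s) + C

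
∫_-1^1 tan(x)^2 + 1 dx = 2*tan(1)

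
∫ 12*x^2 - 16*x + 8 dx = 4*x^3 - 8*x^2 + 8*x + C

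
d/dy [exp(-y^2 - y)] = (-2*y - 1)*exp(-y^2 - y)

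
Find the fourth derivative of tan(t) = 24*tan(t)^5 + 40*tan(t)^3 + 16*tan(t)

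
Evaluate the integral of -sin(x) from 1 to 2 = -cos(1) + cos(2)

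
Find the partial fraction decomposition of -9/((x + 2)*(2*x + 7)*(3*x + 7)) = 81/(7*(3*x + 7)) - 12/(7*(2*x + 7)) - 3/(x + 2)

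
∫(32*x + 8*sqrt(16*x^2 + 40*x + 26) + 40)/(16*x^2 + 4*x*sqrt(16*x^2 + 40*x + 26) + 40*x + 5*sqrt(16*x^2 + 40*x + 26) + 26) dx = 2*log(4*x + sqrt((4*x + 5)^2 + 1) + 5) + C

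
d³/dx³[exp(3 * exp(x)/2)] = 3*exp(x + 3*exp(x)/2)/2 + 27*exp(2*x + 3*exp(x)/2)/4 + 27*exp(3*x + 3*exp(x)/2)/8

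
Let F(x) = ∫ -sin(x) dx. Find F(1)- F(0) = -1 + cos(1)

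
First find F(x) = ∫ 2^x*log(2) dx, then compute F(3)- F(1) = 6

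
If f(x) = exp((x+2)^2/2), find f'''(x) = x^3*exp(x^2/2 + 2*x + 2) + 6*x^2*exp(x^2/2 + 2*x + 2) + 15*x*exp(x^2/2 + 2*x + 2) + 14*exp(x^2/2 + 2*x + 2)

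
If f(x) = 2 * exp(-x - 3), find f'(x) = -2*exp(-x - 3)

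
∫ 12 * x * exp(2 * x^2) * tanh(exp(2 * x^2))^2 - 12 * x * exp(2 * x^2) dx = -3*tanh(exp(2*x^2)) + C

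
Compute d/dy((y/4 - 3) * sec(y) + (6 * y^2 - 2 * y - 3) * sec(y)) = (6*y^2*sin(y)/cos(y) - 7*y*sin(y)/(4*cos(y)) + 12*y - 6*sin(y)/cos(y) - 7/4)/cos(y)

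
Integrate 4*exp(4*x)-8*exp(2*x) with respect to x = (exp(2*x) - 2)^2 + C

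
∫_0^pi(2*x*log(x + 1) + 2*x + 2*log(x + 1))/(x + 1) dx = 2*pi*log(1 + pi)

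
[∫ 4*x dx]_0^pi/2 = pi^2/2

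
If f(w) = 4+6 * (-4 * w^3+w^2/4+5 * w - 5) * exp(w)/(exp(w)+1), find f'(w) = (-48*w^3*exp(w) - 144*w^2*exp(2*w) - 141*w^2*exp(w) + 6*w*exp(2*w) + 66*w*exp(w) + 60*exp(2*w))/(2*exp(2*w) + 4*exp(w) + 2)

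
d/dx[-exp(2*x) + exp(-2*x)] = (-2*exp(4*x) - 2)*exp(-2*x)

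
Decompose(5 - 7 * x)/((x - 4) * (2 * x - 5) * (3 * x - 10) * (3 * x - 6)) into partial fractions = 33/(8*(3*x - 10)) - 20/(9*(2*x - 5)) + 3/(8*(x - 2)) - 23/(36*(x - 4))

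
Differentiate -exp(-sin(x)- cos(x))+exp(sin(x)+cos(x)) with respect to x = sqrt(2)*(exp(2*sin(x))*exp(2*cos(x)) + 1)*exp(-sqrt(2)*sin(x + pi/4))*cos(x + pi/4)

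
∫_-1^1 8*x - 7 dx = -14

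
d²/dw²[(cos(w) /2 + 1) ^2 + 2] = sin(w)^2 - cos(w) - 1/2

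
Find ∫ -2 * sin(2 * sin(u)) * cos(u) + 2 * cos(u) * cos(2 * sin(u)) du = sqrt(2)*sin(2*sin(u) + pi/4) + C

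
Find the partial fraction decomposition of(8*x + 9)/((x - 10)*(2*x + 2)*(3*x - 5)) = -201/(400*(3*x - 5)) + 1/(176*(x + 1)) + 89/(550*(x - 10))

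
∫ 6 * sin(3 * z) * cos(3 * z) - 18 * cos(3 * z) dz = (sin(3*z) - 3)^2 + C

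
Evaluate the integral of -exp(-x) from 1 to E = -exp(-1) + exp(-E)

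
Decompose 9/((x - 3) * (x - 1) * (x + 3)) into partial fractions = 3/(8*(x + 3)) - 9/(8*(x - 1)) + 3/(4*(x - 3))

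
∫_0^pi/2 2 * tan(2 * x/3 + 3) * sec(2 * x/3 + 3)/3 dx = sec(pi/3 + 3) - sec(3)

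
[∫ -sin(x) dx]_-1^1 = 0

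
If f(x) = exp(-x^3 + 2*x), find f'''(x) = -27*x^6*exp(-x^3 + 2*x) + 54*x^4*exp(-x^3 + 2*x) + 54*x^3*exp(-x^3 + 2*x) - 36*x^2*exp(-x^3 + 2*x) - 36*x*exp(-x^3 + 2*x) + 2*exp(-x^3 + 2*x)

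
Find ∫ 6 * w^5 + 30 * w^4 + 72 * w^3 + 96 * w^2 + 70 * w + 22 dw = w^6 + 6*w^5 + 18*w^4 + 32*w^3 + 35*w^2 + 22*w + C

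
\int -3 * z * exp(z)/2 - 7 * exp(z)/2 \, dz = (-3*z - 4)*exp(z)/2 + C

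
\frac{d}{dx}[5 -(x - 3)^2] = 6 - 2*x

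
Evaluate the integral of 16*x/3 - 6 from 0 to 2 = -4/3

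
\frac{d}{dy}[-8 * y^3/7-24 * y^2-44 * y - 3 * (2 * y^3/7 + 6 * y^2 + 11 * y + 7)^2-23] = -72*y^5/49 - 360*y^4/7 - 3552*y^3/7 - 8592*y^2/7 - 1278*y - 506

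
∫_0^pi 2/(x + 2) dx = -2*log(2) + 2*log(2 + pi)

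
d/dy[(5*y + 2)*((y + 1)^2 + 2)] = 15*y^2 + 24*y + 19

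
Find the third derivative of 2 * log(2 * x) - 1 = 4/x^3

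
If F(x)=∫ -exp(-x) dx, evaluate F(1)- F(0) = -1 + exp(-1)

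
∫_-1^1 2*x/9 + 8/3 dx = 16/3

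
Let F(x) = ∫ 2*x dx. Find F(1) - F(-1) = 0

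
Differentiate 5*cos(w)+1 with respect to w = -5*sin(w)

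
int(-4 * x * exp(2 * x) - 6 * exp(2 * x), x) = 2*(-x - 1)*exp(2*x) + C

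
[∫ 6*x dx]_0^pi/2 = 3*pi^2/4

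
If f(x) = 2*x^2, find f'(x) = 4*x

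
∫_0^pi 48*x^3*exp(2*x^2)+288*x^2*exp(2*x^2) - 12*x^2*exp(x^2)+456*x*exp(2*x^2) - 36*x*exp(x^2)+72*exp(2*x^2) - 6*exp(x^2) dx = -3*(6 + 2*pi)*exp(pi^2) - 90 + 3*(6 + 2*pi)^2*exp(2*pi^2)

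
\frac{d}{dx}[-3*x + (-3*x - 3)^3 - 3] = -81*x^2 - 162*x - 84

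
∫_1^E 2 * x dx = -1 + exp(2)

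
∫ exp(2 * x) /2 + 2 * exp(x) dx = (exp(x) + 4)^2/4 + C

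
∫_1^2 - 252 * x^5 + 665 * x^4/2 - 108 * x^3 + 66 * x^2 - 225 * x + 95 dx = -1078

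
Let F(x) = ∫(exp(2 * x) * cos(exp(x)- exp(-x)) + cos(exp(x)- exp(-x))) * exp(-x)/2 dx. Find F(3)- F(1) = -sin(E - exp(-1))/2 - sin(-exp(3) + exp(-3))/2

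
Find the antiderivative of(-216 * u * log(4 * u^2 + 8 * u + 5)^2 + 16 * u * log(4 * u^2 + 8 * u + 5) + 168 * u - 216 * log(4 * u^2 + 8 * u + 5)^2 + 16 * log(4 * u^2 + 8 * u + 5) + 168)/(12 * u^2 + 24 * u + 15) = (-9*log(4*(u + 1)^2 + 1)^2 + log(4*(u + 1)^2 + 1) + 21)*log(4*(u + 1)^2 + 1)/3 + C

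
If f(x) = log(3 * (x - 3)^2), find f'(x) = 2/(x - 3)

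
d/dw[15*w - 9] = 15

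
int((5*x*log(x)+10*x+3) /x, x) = (5*x + 3)*(log(x) + 1) + C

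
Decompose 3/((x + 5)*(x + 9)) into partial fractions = -3/(4*(x + 9)) + 3/(4*(x + 5))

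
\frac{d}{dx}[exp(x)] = exp(x)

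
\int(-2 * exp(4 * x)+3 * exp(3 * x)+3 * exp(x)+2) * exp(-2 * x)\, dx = -4*sinh(x)^2 + 6*sinh(x) + C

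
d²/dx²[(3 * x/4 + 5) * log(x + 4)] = (3*x + 4)/(4*x^2 + 32*x + 64)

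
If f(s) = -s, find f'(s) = -1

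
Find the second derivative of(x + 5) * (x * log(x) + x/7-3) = (14*x*log(x) + 23*x + 35)/(7*x)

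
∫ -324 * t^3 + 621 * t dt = -81*t^4 + 621*t^2/2 + C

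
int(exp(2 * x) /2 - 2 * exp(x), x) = (exp(x) - 4)^2/4 + C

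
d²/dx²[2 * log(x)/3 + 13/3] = -2/(3*x^2)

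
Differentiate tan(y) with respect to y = cos(y)^(-2)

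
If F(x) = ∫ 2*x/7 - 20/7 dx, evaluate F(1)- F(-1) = -40/7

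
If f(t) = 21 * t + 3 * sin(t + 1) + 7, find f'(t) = 3*cos(t + 1) + 21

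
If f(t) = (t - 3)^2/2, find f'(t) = t - 3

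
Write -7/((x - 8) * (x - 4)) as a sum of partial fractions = 7/(4*(x - 4)) - 7/(4*(x - 8))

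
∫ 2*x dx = x^2 + C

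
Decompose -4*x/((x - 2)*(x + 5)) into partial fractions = -20/(7*(x + 5)) - 8/(7*(x - 2))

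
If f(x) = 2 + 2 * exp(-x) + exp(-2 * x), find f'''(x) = (-2*exp(x) - 8)*exp(-2*x)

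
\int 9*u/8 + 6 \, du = 9*u^2/16 + 6*u + C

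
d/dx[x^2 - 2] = 2*x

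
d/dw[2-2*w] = -2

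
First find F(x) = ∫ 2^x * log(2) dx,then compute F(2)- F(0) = 3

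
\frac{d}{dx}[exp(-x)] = -exp(-x)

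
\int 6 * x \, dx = 3*x^2 + C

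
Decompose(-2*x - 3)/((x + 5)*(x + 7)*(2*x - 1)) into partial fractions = -16/(165*(2*x - 1)) + 11/(30*(x + 7)) - 7/(22*(x + 5))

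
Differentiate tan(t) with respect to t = cos(t)^(-2)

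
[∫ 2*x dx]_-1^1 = 0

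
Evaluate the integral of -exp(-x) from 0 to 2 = -1 + exp(-2)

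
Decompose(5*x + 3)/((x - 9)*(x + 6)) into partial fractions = 9/(5*(x + 6)) + 16/(5*(x - 9))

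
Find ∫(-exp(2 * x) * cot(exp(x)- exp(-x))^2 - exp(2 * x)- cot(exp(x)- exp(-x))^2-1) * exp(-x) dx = cot(2*sinh(x)) + C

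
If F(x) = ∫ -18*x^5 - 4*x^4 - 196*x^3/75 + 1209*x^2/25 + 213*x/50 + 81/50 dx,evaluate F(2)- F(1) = -411/4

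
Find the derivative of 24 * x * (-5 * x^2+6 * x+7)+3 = -360*x^2 + 288*x + 168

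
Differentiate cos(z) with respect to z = -sin(z)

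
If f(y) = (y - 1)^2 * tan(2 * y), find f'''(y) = 48*y^2*tan(2*y)^4 + 64*y^2*tan(2*y)^2 + 16*y^2 - 96*y*tan(2*y)^4 + 48*y*tan(2*y)^3 - 128*y*tan(2*y)^2 + 48*y*tan(2*y) - 32*y + 48*tan(2*y)^4 - 48*tan(2*y)^3 + 76*tan(2*y)^2 - 48*tan(2*y) + 28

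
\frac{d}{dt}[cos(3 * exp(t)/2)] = -3*exp(t)*sin(3*exp(t)/2)/2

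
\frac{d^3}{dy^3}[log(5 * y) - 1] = 2/y^3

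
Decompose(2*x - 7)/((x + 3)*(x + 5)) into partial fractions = 17/(2*(x + 5)) - 13/(2*(x + 3))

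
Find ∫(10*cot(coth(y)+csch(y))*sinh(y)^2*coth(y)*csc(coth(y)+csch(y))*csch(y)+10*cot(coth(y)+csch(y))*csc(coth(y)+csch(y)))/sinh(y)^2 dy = 10*csc(coth(y) + csch(y)) + C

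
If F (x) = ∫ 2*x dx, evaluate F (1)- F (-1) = 0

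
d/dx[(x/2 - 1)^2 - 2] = x/2 - 1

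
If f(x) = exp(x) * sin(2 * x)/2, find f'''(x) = -(11*sin(2*x)/2 + cos(2*x))*exp(x)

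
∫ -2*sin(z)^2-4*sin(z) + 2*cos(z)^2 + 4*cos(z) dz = (sqrt(2)*sin(z + pi/4) + 2)^2 + C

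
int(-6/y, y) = -6*log(y) + C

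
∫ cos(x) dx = sin(x) + C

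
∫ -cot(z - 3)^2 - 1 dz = cot(z - 3) + C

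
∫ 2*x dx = x^2 + C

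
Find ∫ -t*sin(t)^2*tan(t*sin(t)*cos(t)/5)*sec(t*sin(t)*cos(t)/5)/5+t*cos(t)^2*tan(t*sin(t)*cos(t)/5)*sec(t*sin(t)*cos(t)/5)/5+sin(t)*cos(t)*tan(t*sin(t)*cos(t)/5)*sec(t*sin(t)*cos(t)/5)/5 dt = sec(t*sin(2*t)/10) + C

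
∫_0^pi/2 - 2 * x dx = -pi^2/4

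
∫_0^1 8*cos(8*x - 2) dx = sin(6) + sin(2)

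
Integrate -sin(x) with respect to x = cos(x) + C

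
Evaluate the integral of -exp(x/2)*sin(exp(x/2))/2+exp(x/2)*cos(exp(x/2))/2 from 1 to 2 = sqrt(2)*(-sin(pi/4 + exp(1/2)) + sin(pi/4 + E))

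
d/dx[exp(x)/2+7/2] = exp(x)/2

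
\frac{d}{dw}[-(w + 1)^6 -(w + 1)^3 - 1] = -6*w^5 - 30*w^4 - 60*w^3 - 63*w^2 - 36*w - 9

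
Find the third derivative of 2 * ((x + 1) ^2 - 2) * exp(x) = 2*x^2*exp(x) + 16*x*exp(x) + 22*exp(x)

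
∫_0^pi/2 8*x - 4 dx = -2*pi + pi^2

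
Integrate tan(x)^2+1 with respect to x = tan(x) + C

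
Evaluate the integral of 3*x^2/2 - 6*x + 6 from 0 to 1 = 7/2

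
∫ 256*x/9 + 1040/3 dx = 128*x^2/9 + 1040*x/3 + C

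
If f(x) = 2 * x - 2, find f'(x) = 2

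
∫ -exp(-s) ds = exp(-s) + C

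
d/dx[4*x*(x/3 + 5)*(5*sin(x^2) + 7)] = 40*x^3*cos(x^2)/3 + 200*x^2*cos(x^2) + 40*x*sin(x^2)/3 + 56*x/3 + 100*sin(x^2) + 140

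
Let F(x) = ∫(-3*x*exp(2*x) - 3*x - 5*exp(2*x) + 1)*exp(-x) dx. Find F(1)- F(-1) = -4*E + 4*exp(-1)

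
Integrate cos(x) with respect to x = sin(x) + C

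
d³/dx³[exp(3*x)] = 27*exp(3*x)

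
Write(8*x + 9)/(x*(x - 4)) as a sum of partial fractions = 41/(4*(x - 4)) - 9/(4*x)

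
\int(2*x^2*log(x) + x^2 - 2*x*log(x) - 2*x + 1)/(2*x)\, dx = (x - 1)^2*log(x)/2 + C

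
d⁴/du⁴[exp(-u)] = exp(-u)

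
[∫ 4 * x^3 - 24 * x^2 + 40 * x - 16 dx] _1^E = -1 + (-2 + (-2 + E)^2)^2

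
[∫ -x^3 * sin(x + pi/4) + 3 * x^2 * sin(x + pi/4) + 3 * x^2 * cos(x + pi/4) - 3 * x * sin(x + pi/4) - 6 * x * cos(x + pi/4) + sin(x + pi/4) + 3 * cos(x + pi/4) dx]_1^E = (-1 + E)^3*cos(pi/4 + E)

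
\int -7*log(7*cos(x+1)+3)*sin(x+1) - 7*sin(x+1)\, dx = (7*cos(x + 1) + 3)*log(7*cos(x + 1) + 3) + C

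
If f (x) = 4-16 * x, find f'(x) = -16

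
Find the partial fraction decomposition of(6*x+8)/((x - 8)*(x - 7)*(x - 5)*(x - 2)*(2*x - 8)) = 1/(18*(x - 2)) - 2/(3*(x - 4)) + 19/(18*(x - 5)) - 5/(6*(x - 7)) + 7/(18*(x - 8))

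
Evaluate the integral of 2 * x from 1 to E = -1 + exp(2)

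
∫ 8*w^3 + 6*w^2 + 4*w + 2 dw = 2*w^4 + 2*w^3 + 2*w^2 + 2*w + C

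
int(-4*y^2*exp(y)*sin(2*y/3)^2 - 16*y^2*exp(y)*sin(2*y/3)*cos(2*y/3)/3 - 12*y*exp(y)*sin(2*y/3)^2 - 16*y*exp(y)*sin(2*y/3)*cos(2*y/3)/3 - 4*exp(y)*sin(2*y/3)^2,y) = -4*y*(y + 1)*exp(y)*sin(2*y/3)^2 + C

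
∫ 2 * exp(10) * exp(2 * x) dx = exp(2*x + 10) + C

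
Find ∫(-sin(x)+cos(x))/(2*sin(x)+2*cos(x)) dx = log(sin(x + pi/4))/2 + C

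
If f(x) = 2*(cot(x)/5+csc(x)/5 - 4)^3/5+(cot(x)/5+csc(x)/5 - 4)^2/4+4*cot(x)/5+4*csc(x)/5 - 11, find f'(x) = (455*cos(x)^2 + 910*cos(x) + 455 + 5288*cos(x)^3/sin(x) + 5264*cos(x)^2/sin(x) - 5336*cos(x)/sin(x) - 5312/sin(x))/(1250*sin(x)^3)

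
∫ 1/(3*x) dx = log(x)/3 + C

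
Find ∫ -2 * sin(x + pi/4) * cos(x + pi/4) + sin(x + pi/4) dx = -sin(2*x)/2 - cos(x + pi/4) + C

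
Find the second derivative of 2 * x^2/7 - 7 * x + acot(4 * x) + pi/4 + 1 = (1024*x^4 + 128*x^2 + 896*x + 4)/(1792*x^4 + 224*x^2 + 7)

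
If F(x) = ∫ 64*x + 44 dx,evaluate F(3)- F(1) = 344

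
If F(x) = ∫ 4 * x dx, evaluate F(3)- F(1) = 16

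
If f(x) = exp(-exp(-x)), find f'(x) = exp(-x - exp(-x))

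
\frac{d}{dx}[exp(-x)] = -exp(-x)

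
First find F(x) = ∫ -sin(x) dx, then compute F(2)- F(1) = -cos(1) + cos(2)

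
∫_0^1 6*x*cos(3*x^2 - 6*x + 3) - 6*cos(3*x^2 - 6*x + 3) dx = -sin(3)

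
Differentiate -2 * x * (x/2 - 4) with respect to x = 8 - 2*x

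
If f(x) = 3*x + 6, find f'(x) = 3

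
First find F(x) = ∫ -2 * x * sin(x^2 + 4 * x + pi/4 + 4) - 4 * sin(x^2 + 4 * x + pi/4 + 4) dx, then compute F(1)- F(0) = cos(pi/4 + 9) - cos(pi/4 + 4)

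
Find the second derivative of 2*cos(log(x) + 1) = -2*sqrt(2)*cos(log(x) + pi/4 + 1)/x^2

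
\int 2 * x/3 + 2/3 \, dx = x^2/3 + 2*x/3 + C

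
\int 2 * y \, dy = y^2 + C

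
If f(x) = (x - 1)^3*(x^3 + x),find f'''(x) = 120*x^3 - 180*x^2 + 96*x - 24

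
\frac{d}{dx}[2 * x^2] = 4*x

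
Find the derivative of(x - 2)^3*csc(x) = (x - 2)^2*(-x*cos(x)/sin(x) + 3 + 2*cos(x)/sin(x))/sin(x)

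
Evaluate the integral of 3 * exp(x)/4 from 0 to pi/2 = -3/4 + 3*exp(pi/2)/4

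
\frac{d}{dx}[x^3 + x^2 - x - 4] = 3*x^2 + 2*x - 1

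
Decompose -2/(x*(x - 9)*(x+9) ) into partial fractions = -1/(81*(x + 9)) - 1/(81*(x - 9)) + 2/(81*x)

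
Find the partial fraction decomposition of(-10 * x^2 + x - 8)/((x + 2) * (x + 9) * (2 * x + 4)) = -827/(98*(x + 9)) + 337/(98*(x + 2)) - 25/(7*(x + 2)^2)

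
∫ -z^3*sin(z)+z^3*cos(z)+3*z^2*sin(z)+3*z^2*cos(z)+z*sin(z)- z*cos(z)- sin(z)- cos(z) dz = sqrt(2)*z*(z^2 - 1)*sin(z + pi/4) + C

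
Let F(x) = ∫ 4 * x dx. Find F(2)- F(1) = 6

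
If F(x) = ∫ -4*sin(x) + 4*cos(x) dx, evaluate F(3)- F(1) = 4*cos(3) - 4*sin(1) - 4*cos(1) + 4*sin(3)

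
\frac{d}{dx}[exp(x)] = exp(x)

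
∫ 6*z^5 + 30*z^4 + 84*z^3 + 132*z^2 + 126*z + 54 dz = z^6 + 6*z^5 + 21*z^4 + 44*z^3 + 63*z^2 + 54*z + C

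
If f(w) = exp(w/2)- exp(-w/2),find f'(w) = (exp(w) + 1)*exp(-w/2)/2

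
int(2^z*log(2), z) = 2^z + C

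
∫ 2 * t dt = t^2 + C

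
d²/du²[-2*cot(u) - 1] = -4*cos(u)/sin(u)^3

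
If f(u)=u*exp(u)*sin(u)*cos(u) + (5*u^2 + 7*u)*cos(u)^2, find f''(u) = -10*u^2*cos(2*u) - 3*u*exp(u)*sin(2*u)/2 + 2*u*exp(u)*cos(2*u) - 20*u*sin(2*u) - 14*u*cos(2*u) + exp(u)*sin(2*u) + 2*exp(u)*cos(2*u) - 14*sin(2*u) + 5*cos(2*u) + 5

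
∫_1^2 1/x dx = log(2)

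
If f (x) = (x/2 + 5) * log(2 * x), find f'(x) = (x*log(x) + x*log(2) + x + 10)/(2*x)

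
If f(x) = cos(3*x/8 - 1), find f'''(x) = 27*sin(3*x/8 - 1)/512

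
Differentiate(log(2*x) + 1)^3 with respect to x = (3*log(x)^2 + 6*log(2)*log(x) + 6*log(x) + 3*log(2)^2 + 3 + 6*log(2))/x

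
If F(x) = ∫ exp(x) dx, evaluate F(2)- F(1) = -E + exp(2)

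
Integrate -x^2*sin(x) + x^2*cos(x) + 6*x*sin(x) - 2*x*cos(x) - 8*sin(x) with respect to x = sqrt(2)*(x - 2)^2*sin(x + pi/4) + C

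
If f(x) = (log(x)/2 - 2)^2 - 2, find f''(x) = (5 - log(x))/(2*x^2)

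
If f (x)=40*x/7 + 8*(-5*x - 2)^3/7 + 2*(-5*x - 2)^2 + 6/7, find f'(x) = -3000*x^2/7 - 1700*x/7 - 160/7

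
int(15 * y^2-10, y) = 5*y^3 - 10*y + C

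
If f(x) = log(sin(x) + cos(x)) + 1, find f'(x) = 1/tan(x + pi/4)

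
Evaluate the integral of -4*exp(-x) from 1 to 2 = -4*exp(-1) + 4*exp(-2)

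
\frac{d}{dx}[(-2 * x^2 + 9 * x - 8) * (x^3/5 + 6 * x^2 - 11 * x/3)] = -2*x^4 - 204*x^3/5 + 896*x^2/5 - 162*x + 88/3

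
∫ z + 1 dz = z^2/2 + z + C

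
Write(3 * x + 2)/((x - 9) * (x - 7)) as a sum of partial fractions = -23/(2*(x - 7)) + 29/(2*(x - 9))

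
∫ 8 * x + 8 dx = 4*x^2 + 8*x + C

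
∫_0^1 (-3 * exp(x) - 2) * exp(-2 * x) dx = -4 + exp(-2) + 3*exp(-1)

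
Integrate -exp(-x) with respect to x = exp(-x) + C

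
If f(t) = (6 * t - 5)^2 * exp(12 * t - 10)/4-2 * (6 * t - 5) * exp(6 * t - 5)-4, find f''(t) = 1296*t^2*exp(12*t - 10) - 432*t*exp(6*t - 5) - 1728*t*exp(12*t - 10) + 216*exp(6*t - 5) + 558*exp(12*t - 10)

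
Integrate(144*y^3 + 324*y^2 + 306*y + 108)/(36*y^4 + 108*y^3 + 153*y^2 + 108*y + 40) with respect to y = log(9*(2*y^2 + 3*y + 2)^2/4 + 1) + C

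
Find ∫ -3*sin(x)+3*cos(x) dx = 3*sqrt(2)*sin(x + pi/4) + C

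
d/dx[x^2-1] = 2*x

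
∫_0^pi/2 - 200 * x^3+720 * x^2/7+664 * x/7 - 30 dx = -2*(3 - 5*pi/2)*(-5*pi^3/8 + 3*pi^2/28 + 5*pi/2)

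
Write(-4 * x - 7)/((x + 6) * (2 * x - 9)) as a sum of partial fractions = -50/(21*(2*x - 9)) - 17/(21*(x + 6))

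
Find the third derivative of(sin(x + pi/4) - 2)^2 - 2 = -4*cos(2*x) + 4*cos(x + pi/4)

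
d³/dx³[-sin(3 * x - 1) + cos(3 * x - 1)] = 27*sqrt(2)*cos(-3*x + pi/4 + 1)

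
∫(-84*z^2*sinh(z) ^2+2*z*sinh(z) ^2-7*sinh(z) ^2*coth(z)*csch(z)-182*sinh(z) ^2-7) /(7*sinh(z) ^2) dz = -4*z^3 + z^2/7 - 26*z + coth(z) + csch(z) + C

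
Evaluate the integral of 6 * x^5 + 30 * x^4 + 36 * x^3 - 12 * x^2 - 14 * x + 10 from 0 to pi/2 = 1 + pi^2/2 + 2*pi + (-1 + pi^2/4 + pi)^3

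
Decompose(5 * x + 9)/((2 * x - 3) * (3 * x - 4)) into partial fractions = -47/(3*x - 4) + 33/(2*x - 3)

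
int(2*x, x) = x^2 + C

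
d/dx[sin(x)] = cos(x)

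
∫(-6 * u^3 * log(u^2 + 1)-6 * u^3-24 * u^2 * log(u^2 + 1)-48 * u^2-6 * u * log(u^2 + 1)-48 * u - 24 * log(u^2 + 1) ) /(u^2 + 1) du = -3*(u^2 + 8*u + 8)*log(u^2 + 1) + C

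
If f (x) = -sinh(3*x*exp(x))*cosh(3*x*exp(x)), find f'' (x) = -3*(6*x^2*exp(x)*sinh(6*x*exp(x)) + 12*x*exp(x)*sinh(6*x*exp(x)) + x*cosh(6*x*exp(x)) + 6*exp(x)*sinh(6*x*exp(x)) + 2*cosh(6*x*exp(x)))*exp(x)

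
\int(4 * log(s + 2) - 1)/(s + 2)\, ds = (2*log(s + 2) - 1)*log(s + 2) + C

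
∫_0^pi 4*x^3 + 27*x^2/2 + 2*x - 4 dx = (pi/2 + 2)*(-2*pi + pi^2 + 2*pi^3)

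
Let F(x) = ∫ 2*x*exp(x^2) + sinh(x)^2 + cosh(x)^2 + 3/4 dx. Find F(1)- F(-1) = 3/2 + sinh(2)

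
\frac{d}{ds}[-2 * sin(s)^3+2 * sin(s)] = cos(s)/2 + 3*cos(3*s)/2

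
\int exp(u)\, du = exp(u) + C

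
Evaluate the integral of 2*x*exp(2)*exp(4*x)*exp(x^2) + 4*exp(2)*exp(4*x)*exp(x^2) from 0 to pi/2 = -exp(2) + exp(-2 + (pi/2 + 2)^2)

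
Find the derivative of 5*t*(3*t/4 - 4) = 15*t/2 - 20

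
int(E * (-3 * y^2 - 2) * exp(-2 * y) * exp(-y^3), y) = exp(-y^3 - 2*y + 1) + C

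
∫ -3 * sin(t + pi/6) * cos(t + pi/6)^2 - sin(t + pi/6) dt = cos(t + pi/6)^3 + cos(t + pi/6) + C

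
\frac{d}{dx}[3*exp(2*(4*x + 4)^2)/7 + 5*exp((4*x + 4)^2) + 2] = 160*x*exp(16*x^2 + 32*x + 16) + 192*x*exp(32*x^2 + 64*x + 32)/7 + 160*exp(16*x^2 + 32*x + 16) + 192*exp(32*x^2 + 64*x + 32)/7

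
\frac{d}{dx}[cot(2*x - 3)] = -2/sin(2*x - 3)^2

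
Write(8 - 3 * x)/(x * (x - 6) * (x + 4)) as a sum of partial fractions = 1/(2*(x + 4)) - 1/(6*(x - 6)) - 1/(3*x)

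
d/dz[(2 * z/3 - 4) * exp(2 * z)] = 4*z*exp(2*z)/3 - 22*exp(2*z)/3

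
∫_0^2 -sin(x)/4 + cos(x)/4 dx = -1/4 + cos(2)/4 + sin(2)/4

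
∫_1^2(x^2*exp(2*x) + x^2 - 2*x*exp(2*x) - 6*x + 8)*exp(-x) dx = -E + exp(-1)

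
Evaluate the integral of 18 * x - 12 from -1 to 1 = -24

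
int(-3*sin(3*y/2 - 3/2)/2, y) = cos(3*(y - 1)/2) + C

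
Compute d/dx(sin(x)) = cos(x)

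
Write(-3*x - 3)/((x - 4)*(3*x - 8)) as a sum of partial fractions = 33/(4*(3*x - 8)) - 15/(4*(x - 4))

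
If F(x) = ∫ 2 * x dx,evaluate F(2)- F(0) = 4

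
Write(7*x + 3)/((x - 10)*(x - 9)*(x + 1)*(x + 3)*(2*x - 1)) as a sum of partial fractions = 104/(6783*(2*x - 1)) - 3/(364*(x + 3)) + 1/(165*(x + 1)) - 11/(340*(x - 9)) + 73/(2717*(x - 10))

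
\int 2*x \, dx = x^2 + C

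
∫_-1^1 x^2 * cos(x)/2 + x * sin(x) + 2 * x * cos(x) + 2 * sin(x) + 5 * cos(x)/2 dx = 6*sin(1)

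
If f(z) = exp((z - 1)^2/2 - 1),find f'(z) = z*exp(z^2/2 - z - 1/2) - exp(z^2/2 - z - 1/2)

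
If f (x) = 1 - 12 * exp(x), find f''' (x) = -12*exp(x)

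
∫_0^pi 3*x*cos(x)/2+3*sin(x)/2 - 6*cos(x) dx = 0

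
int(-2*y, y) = -y^2 + C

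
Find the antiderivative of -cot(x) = log(3*csc(x)) + C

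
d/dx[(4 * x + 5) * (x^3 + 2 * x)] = 16*x^3 + 15*x^2 + 16*x + 10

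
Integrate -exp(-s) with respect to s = exp(-s) + C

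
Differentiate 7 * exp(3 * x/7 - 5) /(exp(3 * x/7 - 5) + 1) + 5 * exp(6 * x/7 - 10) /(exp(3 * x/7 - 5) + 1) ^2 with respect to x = (21*exp(3*x/7 - 5) + 51*exp(6*x/7 - 10))/(7*exp(-15)*exp(9*x/7) + 21*exp(-10)*exp(6*x/7) + 21*exp(-5)*exp(3*x/7) + 7)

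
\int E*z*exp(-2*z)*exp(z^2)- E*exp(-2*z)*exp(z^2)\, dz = exp((z - 1)^2)/2 + C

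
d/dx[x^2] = 2*x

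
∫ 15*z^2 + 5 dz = 5*z^3 + 5*z + C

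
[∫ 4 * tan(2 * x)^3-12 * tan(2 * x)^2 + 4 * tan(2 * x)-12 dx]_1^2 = -(-3 + tan(2))^2 + (-3 + tan(4))^2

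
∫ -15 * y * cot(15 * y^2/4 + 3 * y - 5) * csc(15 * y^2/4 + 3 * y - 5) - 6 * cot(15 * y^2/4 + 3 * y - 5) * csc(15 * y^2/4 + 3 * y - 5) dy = 2*csc(15*y^2/4 + 3*y - 5) + C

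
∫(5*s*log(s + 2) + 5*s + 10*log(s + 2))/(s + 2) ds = 5*s*log(s + 2) + C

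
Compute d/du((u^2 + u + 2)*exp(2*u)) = 2*u^2*exp(2*u) + 4*u*exp(2*u) + 5*exp(2*u)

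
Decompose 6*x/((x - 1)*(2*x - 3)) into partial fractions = 18/(2*x - 3) - 6/(x - 1)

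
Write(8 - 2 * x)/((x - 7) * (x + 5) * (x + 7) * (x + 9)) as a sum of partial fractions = -13/(64*(x + 9)) + 11/(28*(x + 7)) - 3/(16*(x + 5)) - 1/(448*(x - 7))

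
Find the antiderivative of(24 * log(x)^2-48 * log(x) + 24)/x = 8*(log(x) - 1)^3 + C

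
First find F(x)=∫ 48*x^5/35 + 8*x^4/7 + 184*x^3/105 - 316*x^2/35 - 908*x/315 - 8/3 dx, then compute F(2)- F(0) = -56/9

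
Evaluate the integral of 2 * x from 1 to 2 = 3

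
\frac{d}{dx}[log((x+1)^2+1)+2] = (2*x + 2)/(x^2 + 2*x + 2)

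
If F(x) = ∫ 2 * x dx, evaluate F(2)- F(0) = 4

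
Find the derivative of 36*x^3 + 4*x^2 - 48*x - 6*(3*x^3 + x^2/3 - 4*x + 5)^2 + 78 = -324*x^5 - 60*x^4 + 1720*x^3/3 - 384*x^2 - 224*x + 192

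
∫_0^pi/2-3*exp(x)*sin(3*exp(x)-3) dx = -1 + cos(3 - 3*exp(pi/2))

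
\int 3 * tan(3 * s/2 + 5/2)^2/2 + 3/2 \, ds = tan(3*s/2 + 5/2) + C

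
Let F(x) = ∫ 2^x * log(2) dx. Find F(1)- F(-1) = 3/2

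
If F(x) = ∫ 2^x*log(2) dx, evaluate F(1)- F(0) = 1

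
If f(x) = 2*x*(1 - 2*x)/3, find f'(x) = 2/3 - 8*x/3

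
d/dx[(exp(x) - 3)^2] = 2*exp(2*x) - 6*exp(x)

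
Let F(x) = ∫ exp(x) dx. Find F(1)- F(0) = -1 + E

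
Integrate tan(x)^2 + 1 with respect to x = tan(x) + C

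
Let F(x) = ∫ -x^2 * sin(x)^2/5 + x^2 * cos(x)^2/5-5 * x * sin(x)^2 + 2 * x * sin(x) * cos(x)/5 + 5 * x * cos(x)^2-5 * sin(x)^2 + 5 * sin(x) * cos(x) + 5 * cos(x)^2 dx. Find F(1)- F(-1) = 26*sin(2)/5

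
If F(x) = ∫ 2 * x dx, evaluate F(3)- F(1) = 8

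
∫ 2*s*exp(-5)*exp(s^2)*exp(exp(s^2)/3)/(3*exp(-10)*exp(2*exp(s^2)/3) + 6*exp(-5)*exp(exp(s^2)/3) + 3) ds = exp(exp(s^2)/3)/(exp(exp(s^2)/3) + exp(5)) + C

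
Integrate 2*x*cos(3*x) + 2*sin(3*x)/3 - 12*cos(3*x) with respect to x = (2*x/3 - 4)*sin(3*x) + C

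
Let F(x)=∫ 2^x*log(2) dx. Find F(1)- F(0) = 1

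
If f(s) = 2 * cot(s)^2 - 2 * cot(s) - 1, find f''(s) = 12*cot(s)^4 - 4*cot(s)^3 + 16*cot(s)^2 - 4*cot(s) + 4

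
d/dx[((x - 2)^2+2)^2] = 4*x^3 - 24*x^2 + 56*x - 48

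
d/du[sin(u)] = cos(u)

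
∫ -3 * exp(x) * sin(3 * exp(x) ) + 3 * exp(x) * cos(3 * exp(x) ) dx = sqrt(2)*sin(3*exp(x) + pi/4) + C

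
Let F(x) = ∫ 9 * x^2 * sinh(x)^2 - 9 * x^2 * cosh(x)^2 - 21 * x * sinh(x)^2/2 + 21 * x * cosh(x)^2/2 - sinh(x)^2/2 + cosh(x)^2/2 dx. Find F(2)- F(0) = -2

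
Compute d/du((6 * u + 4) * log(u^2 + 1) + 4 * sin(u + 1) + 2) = (6*u^2*log(u^2 + 1) + 4*u^2*cos(u + 1) + 12*u^2 + 8*u + 6*log(u^2 + 1) + 4*cos(u + 1))/(u^2 + 1)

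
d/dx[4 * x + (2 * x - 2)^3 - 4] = 24*x^2 - 48*x + 28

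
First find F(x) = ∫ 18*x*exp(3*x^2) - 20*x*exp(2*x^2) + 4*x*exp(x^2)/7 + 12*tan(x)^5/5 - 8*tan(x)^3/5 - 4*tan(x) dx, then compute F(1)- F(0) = -5*exp(2) - 2*tan(1)^2 + 2*E/7 + 12/7 + 3*tan(1)^4/5 + 3*exp(3)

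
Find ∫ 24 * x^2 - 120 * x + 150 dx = 8*x^3 - 60*x^2 + 150*x + C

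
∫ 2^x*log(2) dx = 2^x + C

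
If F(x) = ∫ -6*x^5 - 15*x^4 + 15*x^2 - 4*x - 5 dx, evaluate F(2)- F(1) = -132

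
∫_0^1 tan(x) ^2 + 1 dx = tan(1)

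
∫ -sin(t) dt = cos(t) + C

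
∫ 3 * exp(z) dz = 3*exp(z) + C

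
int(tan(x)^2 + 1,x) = tan(x) + C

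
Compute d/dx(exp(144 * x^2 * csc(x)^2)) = 288*x*(-x*cos(x)/sin(x) + 1)*exp(144*x^2/sin(x)^2)/sin(x)^2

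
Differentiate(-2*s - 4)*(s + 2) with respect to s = -4*s - 8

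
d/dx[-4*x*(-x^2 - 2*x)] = 12*x^2 + 16*x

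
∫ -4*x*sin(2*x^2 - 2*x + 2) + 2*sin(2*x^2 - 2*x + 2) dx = cos(2*(x^2 - x + 1)) + C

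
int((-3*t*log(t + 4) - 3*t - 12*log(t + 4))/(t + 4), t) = -3*t*log(t + 4) + C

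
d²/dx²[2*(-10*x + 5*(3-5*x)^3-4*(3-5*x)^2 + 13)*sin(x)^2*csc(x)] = 1250*x^3*sin(x) - 2050*x^2*sin(x) - 7500*x^2*cos(x) - 6370*x*sin(x) + 8200*x*cos(x) + 3876*sin(x) - 2260*cos(x)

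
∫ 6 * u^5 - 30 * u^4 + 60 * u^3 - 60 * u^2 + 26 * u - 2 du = u^6 - 6*u^5 + 15*u^4 - 20*u^3 + 13*u^2 - 2*u + C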